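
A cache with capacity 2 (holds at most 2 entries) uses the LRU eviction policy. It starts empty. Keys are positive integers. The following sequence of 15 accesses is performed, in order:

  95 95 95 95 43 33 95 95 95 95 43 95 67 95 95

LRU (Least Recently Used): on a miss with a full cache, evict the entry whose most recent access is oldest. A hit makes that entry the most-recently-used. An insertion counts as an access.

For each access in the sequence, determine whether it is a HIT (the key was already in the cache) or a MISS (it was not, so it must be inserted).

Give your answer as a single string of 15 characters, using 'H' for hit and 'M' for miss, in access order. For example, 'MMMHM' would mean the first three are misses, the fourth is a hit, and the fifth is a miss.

LRU simulation (capacity=2):
  1. access 95: MISS. Cache (LRU->MRU): [95]
  2. access 95: HIT. Cache (LRU->MRU): [95]
  3. access 95: HIT. Cache (LRU->MRU): [95]
  4. access 95: HIT. Cache (LRU->MRU): [95]
  5. access 43: MISS. Cache (LRU->MRU): [95 43]
  6. access 33: MISS, evict 95. Cache (LRU->MRU): [43 33]
  7. access 95: MISS, evict 43. Cache (LRU->MRU): [33 95]
  8. access 95: HIT. Cache (LRU->MRU): [33 95]
  9. access 95: HIT. Cache (LRU->MRU): [33 95]
  10. access 95: HIT. Cache (LRU->MRU): [33 95]
  11. access 43: MISS, evict 33. Cache (LRU->MRU): [95 43]
  12. access 95: HIT. Cache (LRU->MRU): [43 95]
  13. access 67: MISS, evict 43. Cache (LRU->MRU): [95 67]
  14. access 95: HIT. Cache (LRU->MRU): [67 95]
  15. access 95: HIT. Cache (LRU->MRU): [67 95]
Total: 9 hits, 6 misses, 4 evictions

Answer: MHHHMMMHHHMHMHH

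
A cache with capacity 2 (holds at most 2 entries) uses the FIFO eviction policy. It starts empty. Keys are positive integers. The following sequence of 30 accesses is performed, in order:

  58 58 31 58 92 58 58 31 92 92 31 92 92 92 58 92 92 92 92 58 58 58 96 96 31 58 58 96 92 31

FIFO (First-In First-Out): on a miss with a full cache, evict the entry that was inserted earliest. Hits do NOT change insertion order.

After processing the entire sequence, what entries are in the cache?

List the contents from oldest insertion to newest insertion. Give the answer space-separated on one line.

Answer: 92 31

Derivation:
FIFO simulation (capacity=2):
  1. access 58: MISS. Cache (old->new): [58]
  2. access 58: HIT. Cache (old->new): [58]
  3. access 31: MISS. Cache (old->new): [58 31]
  4. access 58: HIT. Cache (old->new): [58 31]
  5. access 92: MISS, evict 58. Cache (old->new): [31 92]
  6. access 58: MISS, evict 31. Cache (old->new): [92 58]
  7. access 58: HIT. Cache (old->new): [92 58]
  8. access 31: MISS, evict 92. Cache (old->new): [58 31]
  9. access 92: MISS, evict 58. Cache (old->new): [31 92]
  10. access 92: HIT. Cache (old->new): [31 92]
  11. access 31: HIT. Cache (old->new): [31 92]
  12. access 92: HIT. Cache (old->new): [31 92]
  13. access 92: HIT. Cache (old->new): [31 92]
  14. access 92: HIT. Cache (old->new): [31 92]
  15. access 58: MISS, evict 31. Cache (old->new): [92 58]
  16. access 92: HIT. Cache (old->new): [92 58]
  17. access 92: HIT. Cache (old->new): [92 58]
  18. access 92: HIT. Cache (old->new): [92 58]
  19. access 92: HIT. Cache (old->new): [92 58]
  20. access 58: HIT. Cache (old->new): [92 58]
  21. access 58: HIT. Cache (old->new): [92 58]
  22. access 58: HIT. Cache (old->new): [92 58]
  23. access 96: MISS, evict 92. Cache (old->new): [58 96]
  24. access 96: HIT. Cache (old->new): [58 96]
  25. access 31: MISS, evict 58. Cache (old->new): [96 31]
  26. access 58: MISS, evict 96. Cache (old->new): [31 58]
  27. access 58: HIT. Cache (old->new): [31 58]
  28. access 96: MISS, evict 31. Cache (old->new): [58 96]
  29. access 92: MISS, evict 58. Cache (old->new): [96 92]
  30. access 31: MISS, evict 96. Cache (old->new): [92 31]
Total: 17 hits, 13 misses, 11 evictions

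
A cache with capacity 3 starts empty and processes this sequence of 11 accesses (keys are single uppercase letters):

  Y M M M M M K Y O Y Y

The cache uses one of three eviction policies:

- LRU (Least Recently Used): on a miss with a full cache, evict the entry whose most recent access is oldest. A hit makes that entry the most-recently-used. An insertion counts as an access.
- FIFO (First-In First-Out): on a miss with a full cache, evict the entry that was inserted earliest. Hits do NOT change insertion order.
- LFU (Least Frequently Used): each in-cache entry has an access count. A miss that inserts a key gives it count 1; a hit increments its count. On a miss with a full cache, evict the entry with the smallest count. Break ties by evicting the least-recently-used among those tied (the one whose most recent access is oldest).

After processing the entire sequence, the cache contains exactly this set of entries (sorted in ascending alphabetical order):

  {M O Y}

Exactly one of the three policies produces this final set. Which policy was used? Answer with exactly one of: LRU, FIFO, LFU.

Simulating under each policy and comparing final sets:
  LRU: final set = {K O Y} -> differs
  FIFO: final set = {K O Y} -> differs
  LFU: final set = {M O Y} -> MATCHES target
Only LFU produces the target set.

Answer: LFU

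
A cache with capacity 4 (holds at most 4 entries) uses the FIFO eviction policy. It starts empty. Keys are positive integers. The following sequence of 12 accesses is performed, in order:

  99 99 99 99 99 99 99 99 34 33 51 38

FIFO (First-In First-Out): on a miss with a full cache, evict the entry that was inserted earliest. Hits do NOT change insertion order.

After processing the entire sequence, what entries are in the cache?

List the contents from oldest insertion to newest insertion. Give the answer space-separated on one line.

FIFO simulation (capacity=4):
  1. access 99: MISS. Cache (old->new): [99]
  2. access 99: HIT. Cache (old->new): [99]
  3. access 99: HIT. Cache (old->new): [99]
  4. access 99: HIT. Cache (old->new): [99]
  5. access 99: HIT. Cache (old->new): [99]
  6. access 99: HIT. Cache (old->new): [99]
  7. access 99: HIT. Cache (old->new): [99]
  8. access 99: HIT. Cache (old->new): [99]
  9. access 34: MISS. Cache (old->new): [99 34]
  10. access 33: MISS. Cache (old->new): [99 34 33]
  11. access 51: MISS. Cache (old->new): [99 34 33 51]
  12. access 38: MISS, evict 99. Cache (old->new): [34 33 51 38]
Total: 7 hits, 5 misses, 1 evictions

Answer: 34 33 51 38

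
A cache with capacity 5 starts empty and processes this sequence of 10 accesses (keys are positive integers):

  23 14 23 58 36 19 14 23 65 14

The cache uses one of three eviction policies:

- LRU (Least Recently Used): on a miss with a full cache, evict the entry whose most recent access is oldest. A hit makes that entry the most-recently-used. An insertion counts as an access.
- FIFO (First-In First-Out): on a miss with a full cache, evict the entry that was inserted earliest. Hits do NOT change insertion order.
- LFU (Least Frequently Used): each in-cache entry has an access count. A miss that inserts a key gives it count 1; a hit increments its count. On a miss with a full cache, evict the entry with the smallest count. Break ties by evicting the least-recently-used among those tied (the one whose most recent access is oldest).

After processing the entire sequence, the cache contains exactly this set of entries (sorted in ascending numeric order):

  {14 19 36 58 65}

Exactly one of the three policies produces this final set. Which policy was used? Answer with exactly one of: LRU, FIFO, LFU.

Answer: FIFO

Derivation:
Simulating under each policy and comparing final sets:
  LRU: final set = {14 19 23 36 65} -> differs
  FIFO: final set = {14 19 36 58 65} -> MATCHES target
  LFU: final set = {14 19 23 36 65} -> differs
Only FIFO produces the target set.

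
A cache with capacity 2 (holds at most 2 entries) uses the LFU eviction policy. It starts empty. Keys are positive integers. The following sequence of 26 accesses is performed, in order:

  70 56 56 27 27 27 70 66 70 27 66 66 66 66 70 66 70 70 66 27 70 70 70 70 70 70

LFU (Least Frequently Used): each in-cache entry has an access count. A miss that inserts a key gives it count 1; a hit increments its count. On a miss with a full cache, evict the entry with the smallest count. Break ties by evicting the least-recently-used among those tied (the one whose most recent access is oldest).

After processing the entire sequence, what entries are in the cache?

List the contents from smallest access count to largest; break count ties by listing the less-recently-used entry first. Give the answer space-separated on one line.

Answer: 66 70

Derivation:
LFU simulation (capacity=2):
  1. access 70: MISS. Cache: [70(c=1)]
  2. access 56: MISS. Cache: [70(c=1) 56(c=1)]
  3. access 56: HIT, count now 2. Cache: [70(c=1) 56(c=2)]
  4. access 27: MISS, evict 70(c=1). Cache: [27(c=1) 56(c=2)]
  5. access 27: HIT, count now 2. Cache: [56(c=2) 27(c=2)]
  6. access 27: HIT, count now 3. Cache: [56(c=2) 27(c=3)]
  7. access 70: MISS, evict 56(c=2). Cache: [70(c=1) 27(c=3)]
  8. access 66: MISS, evict 70(c=1). Cache: [66(c=1) 27(c=3)]
  9. access 70: MISS, evict 66(c=1). Cache: [70(c=1) 27(c=3)]
  10. access 27: HIT, count now 4. Cache: [70(c=1) 27(c=4)]
  11. access 66: MISS, evict 70(c=1). Cache: [66(c=1) 27(c=4)]
  12. access 66: HIT, count now 2. Cache: [66(c=2) 27(c=4)]
  13. access 66: HIT, count now 3. Cache: [66(c=3) 27(c=4)]
  14. access 66: HIT, count now 4. Cache: [27(c=4) 66(c=4)]
  15. access 70: MISS, evict 27(c=4). Cache: [70(c=1) 66(c=4)]
  16. access 66: HIT, count now 5. Cache: [70(c=1) 66(c=5)]
  17. access 70: HIT, count now 2. Cache: [70(c=2) 66(c=5)]
  18. access 70: HIT, count now 3. Cache: [70(c=3) 66(c=5)]
  19. access 66: HIT, count now 6. Cache: [70(c=3) 66(c=6)]
  20. access 27: MISS, evict 70(c=3). Cache: [27(c=1) 66(c=6)]
  21. access 70: MISS, evict 27(c=1). Cache: [70(c=1) 66(c=6)]
  22. access 70: HIT, count now 2. Cache: [70(c=2) 66(c=6)]
  23. access 70: HIT, count now 3. Cache: [70(c=3) 66(c=6)]
  24. access 70: HIT, count now 4. Cache: [70(c=4) 66(c=6)]
  25. access 70: HIT, count now 5. Cache: [70(c=5) 66(c=6)]
  26. access 70: HIT, count now 6. Cache: [66(c=6) 70(c=6)]
Total: 16 hits, 10 misses, 8 evictions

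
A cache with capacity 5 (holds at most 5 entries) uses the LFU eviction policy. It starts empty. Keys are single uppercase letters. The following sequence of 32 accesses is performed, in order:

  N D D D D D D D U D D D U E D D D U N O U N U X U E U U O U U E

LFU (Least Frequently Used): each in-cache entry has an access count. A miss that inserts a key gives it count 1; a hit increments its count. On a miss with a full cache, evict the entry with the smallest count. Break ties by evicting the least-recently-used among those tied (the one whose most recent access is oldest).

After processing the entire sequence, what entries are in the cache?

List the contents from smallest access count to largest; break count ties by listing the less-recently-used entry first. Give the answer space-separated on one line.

LFU simulation (capacity=5):
  1. access N: MISS. Cache: [N(c=1)]
  2. access D: MISS. Cache: [N(c=1) D(c=1)]
  3. access D: HIT, count now 2. Cache: [N(c=1) D(c=2)]
  4. access D: HIT, count now 3. Cache: [N(c=1) D(c=3)]
  5. access D: HIT, count now 4. Cache: [N(c=1) D(c=4)]
  6. access D: HIT, count now 5. Cache: [N(c=1) D(c=5)]
  7. access D: HIT, count now 6. Cache: [N(c=1) D(c=6)]
  8. access D: HIT, count now 7. Cache: [N(c=1) D(c=7)]
  9. access U: MISS. Cache: [N(c=1) U(c=1) D(c=7)]
  10. access D: HIT, count now 8. Cache: [N(c=1) U(c=1) D(c=8)]
  11. access D: HIT, count now 9. Cache: [N(c=1) U(c=1) D(c=9)]
  12. access D: HIT, count now 10. Cache: [N(c=1) U(c=1) D(c=10)]
  13. access U: HIT, count now 2. Cache: [N(c=1) U(c=2) D(c=10)]
  14. access E: MISS. Cache: [N(c=1) E(c=1) U(c=2) D(c=10)]
  15. access D: HIT, count now 11. Cache: [N(c=1) E(c=1) U(c=2) D(c=11)]
  16. access D: HIT, count now 12. Cache: [N(c=1) E(c=1) U(c=2) D(c=12)]
  17. access D: HIT, count now 13. Cache: [N(c=1) E(c=1) U(c=2) D(c=13)]
  18. access U: HIT, count now 3. Cache: [N(c=1) E(c=1) U(c=3) D(c=13)]
  19. access N: HIT, count now 2. Cache: [E(c=1) N(c=2) U(c=3) D(c=13)]
  20. access O: MISS. Cache: [E(c=1) O(c=1) N(c=2) U(c=3) D(c=13)]
  21. access U: HIT, count now 4. Cache: [E(c=1) O(c=1) N(c=2) U(c=4) D(c=13)]
  22. access N: HIT, count now 3. Cache: [E(c=1) O(c=1) N(c=3) U(c=4) D(c=13)]
  23. access U: HIT, count now 5. Cache: [E(c=1) O(c=1) N(c=3) U(c=5) D(c=13)]
  24. access X: MISS, evict E(c=1). Cache: [O(c=1) X(c=1) N(c=3) U(c=5) D(c=13)]
  25. access U: HIT, count now 6. Cache: [O(c=1) X(c=1) N(c=3) U(c=6) D(c=13)]
  26. access E: MISS, evict O(c=1). Cache: [X(c=1) E(c=1) N(c=3) U(c=6) D(c=13)]
  27. access U: HIT, count now 7. Cache: [X(c=1) E(c=1) N(c=3) U(c=7) D(c=13)]
  28. access U: HIT, count now 8. Cache: [X(c=1) E(c=1) N(c=3) U(c=8) D(c=13)]
  29. access O: MISS, evict X(c=1). Cache: [E(c=1) O(c=1) N(c=3) U(c=8) D(c=13)]
  30. access U: HIT, count now 9. Cache: [E(c=1) O(c=1) N(c=3) U(c=9) D(c=13)]
  31. access U: HIT, count now 10. Cache: [E(c=1) O(c=1) N(c=3) U(c=10) D(c=13)]
  32. access E: HIT, count now 2. Cache: [O(c=1) E(c=2) N(c=3) U(c=10) D(c=13)]
Total: 24 hits, 8 misses, 3 evictions

Answer: O E N U D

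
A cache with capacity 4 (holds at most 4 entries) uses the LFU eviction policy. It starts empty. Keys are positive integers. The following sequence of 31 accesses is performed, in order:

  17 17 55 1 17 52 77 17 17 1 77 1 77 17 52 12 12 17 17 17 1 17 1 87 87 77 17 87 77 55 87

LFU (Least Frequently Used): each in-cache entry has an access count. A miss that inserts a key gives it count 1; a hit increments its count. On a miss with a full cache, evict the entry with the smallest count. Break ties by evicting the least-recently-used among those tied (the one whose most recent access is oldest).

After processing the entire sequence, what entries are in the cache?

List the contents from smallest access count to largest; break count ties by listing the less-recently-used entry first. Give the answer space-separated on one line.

Answer: 87 1 77 17

Derivation:
LFU simulation (capacity=4):
  1. access 17: MISS. Cache: [17(c=1)]
  2. access 17: HIT, count now 2. Cache: [17(c=2)]
  3. access 55: MISS. Cache: [55(c=1) 17(c=2)]
  4. access 1: MISS. Cache: [55(c=1) 1(c=1) 17(c=2)]
  5. access 17: HIT, count now 3. Cache: [55(c=1) 1(c=1) 17(c=3)]
  6. access 52: MISS. Cache: [55(c=1) 1(c=1) 52(c=1) 17(c=3)]
  7. access 77: MISS, evict 55(c=1). Cache: [1(c=1) 52(c=1) 77(c=1) 17(c=3)]
  8. access 17: HIT, count now 4. Cache: [1(c=1) 52(c=1) 77(c=1) 17(c=4)]
  9. access 17: HIT, count now 5. Cache: [1(c=1) 52(c=1) 77(c=1) 17(c=5)]
  10. access 1: HIT, count now 2. Cache: [52(c=1) 77(c=1) 1(c=2) 17(c=5)]
  11. access 77: HIT, count now 2. Cache: [52(c=1) 1(c=2) 77(c=2) 17(c=5)]
  12. access 1: HIT, count now 3. Cache: [52(c=1) 77(c=2) 1(c=3) 17(c=5)]
  13. access 77: HIT, count now 3. Cache: [52(c=1) 1(c=3) 77(c=3) 17(c=5)]
  14. access 17: HIT, count now 6. Cache: [52(c=1) 1(c=3) 77(c=3) 17(c=6)]
  15. access 52: HIT, count now 2. Cache: [52(c=2) 1(c=3) 77(c=3) 17(c=6)]
  16. access 12: MISS, evict 52(c=2). Cache: [12(c=1) 1(c=3) 77(c=3) 17(c=6)]
  17. access 12: HIT, count now 2. Cache: [12(c=2) 1(c=3) 77(c=3) 17(c=6)]
  18. access 17: HIT, count now 7. Cache: [12(c=2) 1(c=3) 77(c=3) 17(c=7)]
  19. access 17: HIT, count now 8. Cache: [12(c=2) 1(c=3) 77(c=3) 17(c=8)]
  20. access 17: HIT, count now 9. Cache: [12(c=2) 1(c=3) 77(c=3) 17(c=9)]
  21. access 1: HIT, count now 4. Cache: [12(c=2) 77(c=3) 1(c=4) 17(c=9)]
  22. access 17: HIT, count now 10. Cache: [12(c=2) 77(c=3) 1(c=4) 17(c=10)]
  23. access 1: HIT, count now 5. Cache: [12(c=2) 77(c=3) 1(c=5) 17(c=10)]
  24. access 87: MISS, evict 12(c=2). Cache: [87(c=1) 77(c=3) 1(c=5) 17(c=10)]
  25. access 87: HIT, count now 2. Cache: [87(c=2) 77(c=3) 1(c=5) 17(c=10)]
  26. access 77: HIT, count now 4. Cache: [87(c=2) 77(c=4) 1(c=5) 17(c=10)]
  27. access 17: HIT, count now 11. Cache: [87(c=2) 77(c=4) 1(c=5) 17(c=11)]
  28. access 87: HIT, count now 3. Cache: [87(c=3) 77(c=4) 1(c=5) 17(c=11)]
  29. access 77: HIT, count now 5. Cache: [87(c=3) 1(c=5) 77(c=5) 17(c=11)]
  30. access 55: MISS, evict 87(c=3). Cache: [55(c=1) 1(c=5) 77(c=5) 17(c=11)]
  31. access 87: MISS, evict 55(c=1). Cache: [87(c=1) 1(c=5) 77(c=5) 17(c=11)]
Total: 22 hits, 9 misses, 5 evictions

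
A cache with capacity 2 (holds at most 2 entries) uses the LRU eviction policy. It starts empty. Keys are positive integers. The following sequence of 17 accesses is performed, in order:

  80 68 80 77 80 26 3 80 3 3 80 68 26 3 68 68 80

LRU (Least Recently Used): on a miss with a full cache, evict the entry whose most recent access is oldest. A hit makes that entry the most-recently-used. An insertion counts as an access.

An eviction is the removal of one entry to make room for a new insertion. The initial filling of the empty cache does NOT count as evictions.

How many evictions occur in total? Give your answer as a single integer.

Answer: 9

Derivation:
LRU simulation (capacity=2):
  1. access 80: MISS. Cache (LRU->MRU): [80]
  2. access 68: MISS. Cache (LRU->MRU): [80 68]
  3. access 80: HIT. Cache (LRU->MRU): [68 80]
  4. access 77: MISS, evict 68. Cache (LRU->MRU): [80 77]
  5. access 80: HIT. Cache (LRU->MRU): [77 80]
  6. access 26: MISS, evict 77. Cache (LRU->MRU): [80 26]
  7. access 3: MISS, evict 80. Cache (LRU->MRU): [26 3]
  8. access 80: MISS, evict 26. Cache (LRU->MRU): [3 80]
  9. access 3: HIT. Cache (LRU->MRU): [80 3]
  10. access 3: HIT. Cache (LRU->MRU): [80 3]
  11. access 80: HIT. Cache (LRU->MRU): [3 80]
  12. access 68: MISS, evict 3. Cache (LRU->MRU): [80 68]
  13. access 26: MISS, evict 80. Cache (LRU->MRU): [68 26]
  14. access 3: MISS, evict 68. Cache (LRU->MRU): [26 3]
  15. access 68: MISS, evict 26. Cache (LRU->MRU): [3 68]
  16. access 68: HIT. Cache (LRU->MRU): [3 68]
  17. access 80: MISS, evict 3. Cache (LRU->MRU): [68 80]
Total: 6 hits, 11 misses, 9 evictions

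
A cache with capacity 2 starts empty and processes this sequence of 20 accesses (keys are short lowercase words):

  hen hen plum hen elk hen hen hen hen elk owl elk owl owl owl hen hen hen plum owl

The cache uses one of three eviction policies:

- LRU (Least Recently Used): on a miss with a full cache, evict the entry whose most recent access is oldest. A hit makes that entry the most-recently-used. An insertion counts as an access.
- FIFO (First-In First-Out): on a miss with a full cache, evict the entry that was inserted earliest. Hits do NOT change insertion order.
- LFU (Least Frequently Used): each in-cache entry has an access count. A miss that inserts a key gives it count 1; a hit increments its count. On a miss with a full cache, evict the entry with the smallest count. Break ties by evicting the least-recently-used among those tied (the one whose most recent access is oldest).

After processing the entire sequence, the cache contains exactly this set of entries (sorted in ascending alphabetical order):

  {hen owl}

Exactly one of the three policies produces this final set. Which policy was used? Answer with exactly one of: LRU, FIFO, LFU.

Answer: LFU

Derivation:
Simulating under each policy and comparing final sets:
  LRU: final set = {owl plum} -> differs
  FIFO: final set = {owl plum} -> differs
  LFU: final set = {hen owl} -> MATCHES target
Only LFU produces the target set.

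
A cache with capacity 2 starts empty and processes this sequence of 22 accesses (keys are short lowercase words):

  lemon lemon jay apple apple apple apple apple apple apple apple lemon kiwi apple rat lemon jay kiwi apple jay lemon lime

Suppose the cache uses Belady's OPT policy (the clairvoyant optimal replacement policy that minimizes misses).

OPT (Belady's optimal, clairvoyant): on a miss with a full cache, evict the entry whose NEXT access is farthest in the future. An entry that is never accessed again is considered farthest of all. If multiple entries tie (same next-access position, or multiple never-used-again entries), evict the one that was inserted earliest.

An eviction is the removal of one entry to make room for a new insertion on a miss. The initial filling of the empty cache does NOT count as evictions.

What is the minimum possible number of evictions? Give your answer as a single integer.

OPT (Belady) simulation (capacity=2):
  1. access lemon: MISS. Cache: [lemon]
  2. access lemon: HIT. Next use of lemon: step 12. Cache: [lemon]
  3. access jay: MISS. Cache: [lemon jay]
  4. access apple: MISS, evict jay (next use: step 17). Cache: [lemon apple]
  5. access apple: HIT. Next use of apple: step 6. Cache: [lemon apple]
  6. access apple: HIT. Next use of apple: step 7. Cache: [lemon apple]
  7. access apple: HIT. Next use of apple: step 8. Cache: [lemon apple]
  8. access apple: HIT. Next use of apple: step 9. Cache: [lemon apple]
  9. access apple: HIT. Next use of apple: step 10. Cache: [lemon apple]
  10. access apple: HIT. Next use of apple: step 11. Cache: [lemon apple]
  11. access apple: HIT. Next use of apple: step 14. Cache: [lemon apple]
  12. access lemon: HIT. Next use of lemon: step 16. Cache: [lemon apple]
  13. access kiwi: MISS, evict lemon (next use: step 16). Cache: [apple kiwi]
  14. access apple: HIT. Next use of apple: step 19. Cache: [apple kiwi]
  15. access rat: MISS, evict apple (next use: step 19). Cache: [kiwi rat]
  16. access lemon: MISS, evict rat (next use: never). Cache: [kiwi lemon]
  17. access jay: MISS, evict lemon (next use: step 21). Cache: [kiwi jay]
  18. access kiwi: HIT. Next use of kiwi: never. Cache: [kiwi jay]
  19. access apple: MISS, evict kiwi (next use: never). Cache: [jay apple]
  20. access jay: HIT. Next use of jay: never. Cache: [jay apple]
  21. access lemon: MISS, evict jay (next use: never). Cache: [apple lemon]
  22. access lime: MISS, evict apple (next use: never). Cache: [lemon lime]
Total: 12 hits, 10 misses, 8 evictions

Answer: 8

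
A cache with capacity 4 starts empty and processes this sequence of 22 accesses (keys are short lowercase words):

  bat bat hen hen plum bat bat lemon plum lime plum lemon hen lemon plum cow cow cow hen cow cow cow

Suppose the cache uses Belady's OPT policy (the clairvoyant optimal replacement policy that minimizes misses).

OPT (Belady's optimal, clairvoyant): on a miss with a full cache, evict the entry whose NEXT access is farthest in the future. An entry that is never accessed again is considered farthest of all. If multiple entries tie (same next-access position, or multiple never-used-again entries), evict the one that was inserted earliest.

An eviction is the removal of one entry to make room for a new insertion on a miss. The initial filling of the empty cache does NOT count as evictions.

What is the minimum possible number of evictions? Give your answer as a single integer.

Answer: 2

Derivation:
OPT (Belady) simulation (capacity=4):
  1. access bat: MISS. Cache: [bat]
  2. access bat: HIT. Next use of bat: step 6. Cache: [bat]
  3. access hen: MISS. Cache: [bat hen]
  4. access hen: HIT. Next use of hen: step 13. Cache: [bat hen]
  5. access plum: MISS. Cache: [bat hen plum]
  6. access bat: HIT. Next use of bat: step 7. Cache: [bat hen plum]
  7. access bat: HIT. Next use of bat: never. Cache: [bat hen plum]
  8. access lemon: MISS. Cache: [bat hen plum lemon]
  9. access plum: HIT. Next use of plum: step 11. Cache: [bat hen plum lemon]
  10. access lime: MISS, evict bat (next use: never). Cache: [hen plum lemon lime]
  11. access plum: HIT. Next use of plum: step 15. Cache: [hen plum lemon lime]
  12. access lemon: HIT. Next use of lemon: step 14. Cache: [hen plum lemon lime]
  13. access hen: HIT. Next use of hen: step 19. Cache: [hen plum lemon lime]
  14. access lemon: HIT. Next use of lemon: never. Cache: [hen plum lemon lime]
  15. access plum: HIT. Next use of plum: never. Cache: [hen plum lemon lime]
  16. access cow: MISS, evict plum (next use: never). Cache: [hen lemon lime cow]
  17. access cow: HIT. Next use of cow: step 18. Cache: [hen lemon lime cow]
  18. access cow: HIT. Next use of cow: step 20. Cache: [hen lemon lime cow]
  19. access hen: HIT. Next use of hen: never. Cache: [hen lemon lime cow]
  20. access cow: HIT. Next use of cow: step 21. Cache: [hen lemon lime cow]
  21. access cow: HIT. Next use of cow: step 22. Cache: [hen lemon lime cow]
  22. access cow: HIT. Next use of cow: never. Cache: [hen lemon lime cow]
Total: 16 hits, 6 misses, 2 evictions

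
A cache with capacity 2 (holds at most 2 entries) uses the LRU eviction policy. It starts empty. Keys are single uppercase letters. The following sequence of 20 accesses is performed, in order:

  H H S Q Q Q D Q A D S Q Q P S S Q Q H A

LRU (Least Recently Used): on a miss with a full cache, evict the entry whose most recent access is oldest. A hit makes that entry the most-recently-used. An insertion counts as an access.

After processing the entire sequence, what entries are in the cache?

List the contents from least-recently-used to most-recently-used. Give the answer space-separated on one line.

Answer: H A

Derivation:
LRU simulation (capacity=2):
  1. access H: MISS. Cache (LRU->MRU): [H]
  2. access H: HIT. Cache (LRU->MRU): [H]
  3. access S: MISS. Cache (LRU->MRU): [H S]
  4. access Q: MISS, evict H. Cache (LRU->MRU): [S Q]
  5. access Q: HIT. Cache (LRU->MRU): [S Q]
  6. access Q: HIT. Cache (LRU->MRU): [S Q]
  7. access D: MISS, evict S. Cache (LRU->MRU): [Q D]
  8. access Q: HIT. Cache (LRU->MRU): [D Q]
  9. access A: MISS, evict D. Cache (LRU->MRU): [Q A]
  10. access D: MISS, evict Q. Cache (LRU->MRU): [A D]
  11. access S: MISS, evict A. Cache (LRU->MRU): [D S]
  12. access Q: MISS, evict D. Cache (LRU->MRU): [S Q]
  13. access Q: HIT. Cache (LRU->MRU): [S Q]
  14. access P: MISS, evict S. Cache (LRU->MRU): [Q P]
  15. access S: MISS, evict Q. Cache (LRU->MRU): [P S]
  16. access S: HIT. Cache (LRU->MRU): [P S]
  17. access Q: MISS, evict P. Cache (LRU->MRU): [S Q]
  18. access Q: HIT. Cache (LRU->MRU): [S Q]
  19. access H: MISS, evict S. Cache (LRU->MRU): [Q H]
  20. access A: MISS, evict Q. Cache (LRU->MRU): [H A]
Total: 7 hits, 13 misses, 11 evictions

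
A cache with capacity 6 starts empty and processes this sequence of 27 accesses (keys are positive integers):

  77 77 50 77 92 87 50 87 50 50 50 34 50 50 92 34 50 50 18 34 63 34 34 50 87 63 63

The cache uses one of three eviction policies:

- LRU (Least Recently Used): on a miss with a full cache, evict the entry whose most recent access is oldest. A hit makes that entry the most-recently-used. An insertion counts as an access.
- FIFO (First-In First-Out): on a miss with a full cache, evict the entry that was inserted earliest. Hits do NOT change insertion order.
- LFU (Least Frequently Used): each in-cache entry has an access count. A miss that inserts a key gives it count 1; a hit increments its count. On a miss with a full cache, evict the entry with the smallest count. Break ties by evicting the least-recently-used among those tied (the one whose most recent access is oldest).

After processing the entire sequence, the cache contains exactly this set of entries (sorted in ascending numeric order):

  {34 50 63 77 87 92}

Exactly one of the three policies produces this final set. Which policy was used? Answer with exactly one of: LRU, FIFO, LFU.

Simulating under each policy and comparing final sets:
  LRU: final set = {18 34 50 63 87 92} -> differs
  FIFO: final set = {18 34 50 63 87 92} -> differs
  LFU: final set = {34 50 63 77 87 92} -> MATCHES target
Only LFU produces the target set.

Answer: LFU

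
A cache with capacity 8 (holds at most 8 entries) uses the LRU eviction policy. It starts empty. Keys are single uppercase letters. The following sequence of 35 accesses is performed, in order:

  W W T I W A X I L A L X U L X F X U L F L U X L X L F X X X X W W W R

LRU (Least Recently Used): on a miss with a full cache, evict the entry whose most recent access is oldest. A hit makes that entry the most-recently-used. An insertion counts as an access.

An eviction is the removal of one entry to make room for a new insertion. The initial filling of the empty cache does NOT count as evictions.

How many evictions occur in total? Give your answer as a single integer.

LRU simulation (capacity=8):
  1. access W: MISS. Cache (LRU->MRU): [W]
  2. access W: HIT. Cache (LRU->MRU): [W]
  3. access T: MISS. Cache (LRU->MRU): [W T]
  4. access I: MISS. Cache (LRU->MRU): [W T I]
  5. access W: HIT. Cache (LRU->MRU): [T I W]
  6. access A: MISS. Cache (LRU->MRU): [T I W A]
  7. access X: MISS. Cache (LRU->MRU): [T I W A X]
  8. access I: HIT. Cache (LRU->MRU): [T W A X I]
  9. access L: MISS. Cache (LRU->MRU): [T W A X I L]
  10. access A: HIT. Cache (LRU->MRU): [T W X I L A]
  11. access L: HIT. Cache (LRU->MRU): [T W X I A L]
  12. access X: HIT. Cache (LRU->MRU): [T W I A L X]
  13. access U: MISS. Cache (LRU->MRU): [T W I A L X U]
  14. access L: HIT. Cache (LRU->MRU): [T W I A X U L]
  15. access X: HIT. Cache (LRU->MRU): [T W I A U L X]
  16. access F: MISS. Cache (LRU->MRU): [T W I A U L X F]
  17. access X: HIT. Cache (LRU->MRU): [T W I A U L F X]
  18. access U: HIT. Cache (LRU->MRU): [T W I A L F X U]
  19. access L: HIT. Cache (LRU->MRU): [T W I A F X U L]
  20. access F: HIT. Cache (LRU->MRU): [T W I A X U L F]
  21. access L: HIT. Cache (LRU->MRU): [T W I A X U F L]
  22. access U: HIT. Cache (LRU->MRU): [T W I A X F L U]
  23. access X: HIT. Cache (LRU->MRU): [T W I A F L U X]
  24. access L: HIT. Cache (LRU->MRU): [T W I A F U X L]
  25. access X: HIT. Cache (LRU->MRU): [T W I A F U L X]
  26. access L: HIT. Cache (LRU->MRU): [T W I A F U X L]
  27. access F: HIT. Cache (LRU->MRU): [T W I A U X L F]
  28. access X: HIT. Cache (LRU->MRU): [T W I A U L F X]
  29. access X: HIT. Cache (LRU->MRU): [T W I A U L F X]
  30. access X: HIT. Cache (LRU->MRU): [T W I A U L F X]
  31. access X: HIT. Cache (LRU->MRU): [T W I A U L F X]
  32. access W: HIT. Cache (LRU->MRU): [T I A U L F X W]
  33. access W: HIT. Cache (LRU->MRU): [T I A U L F X W]
  34. access W: HIT. Cache (LRU->MRU): [T I A U L F X W]
  35. access R: MISS, evict T. Cache (LRU->MRU): [I A U L F X W R]
Total: 26 hits, 9 misses, 1 evictions

Answer: 1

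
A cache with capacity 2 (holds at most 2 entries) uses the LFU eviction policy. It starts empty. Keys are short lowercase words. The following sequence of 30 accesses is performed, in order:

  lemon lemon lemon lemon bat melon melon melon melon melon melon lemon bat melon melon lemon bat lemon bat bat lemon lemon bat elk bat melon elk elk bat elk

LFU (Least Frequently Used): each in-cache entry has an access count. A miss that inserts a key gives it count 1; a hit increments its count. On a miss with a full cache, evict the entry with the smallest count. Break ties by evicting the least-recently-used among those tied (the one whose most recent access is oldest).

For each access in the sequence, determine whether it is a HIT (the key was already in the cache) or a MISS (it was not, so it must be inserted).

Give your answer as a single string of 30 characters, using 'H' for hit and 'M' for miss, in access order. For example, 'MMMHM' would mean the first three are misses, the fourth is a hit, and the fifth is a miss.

Answer: MHHHMMHHHHHHMHHMMMMHMHMMMHMHMM

Derivation:
LFU simulation (capacity=2):
  1. access lemon: MISS. Cache: [lemon(c=1)]
  2. access lemon: HIT, count now 2. Cache: [lemon(c=2)]
  3. access lemon: HIT, count now 3. Cache: [lemon(c=3)]
  4. access lemon: HIT, count now 4. Cache: [lemon(c=4)]
  5. access bat: MISS. Cache: [bat(c=1) lemon(c=4)]
  6. access melon: MISS, evict bat(c=1). Cache: [melon(c=1) lemon(c=4)]
  7. access melon: HIT, count now 2. Cache: [melon(c=2) lemon(c=4)]
  8. access melon: HIT, count now 3. Cache: [melon(c=3) lemon(c=4)]
  9. access melon: HIT, count now 4. Cache: [lemon(c=4) melon(c=4)]
  10. access melon: HIT, count now 5. Cache: [lemon(c=4) melon(c=5)]
  11. access melon: HIT, count now 6. Cache: [lemon(c=4) melon(c=6)]
  12. access lemon: HIT, count now 5. Cache: [lemon(c=5) melon(c=6)]
  13. access bat: MISS, evict lemon(c=5). Cache: [bat(c=1) melon(c=6)]
  14. access melon: HIT, count now 7. Cache: [bat(c=1) melon(c=7)]
  15. access melon: HIT, count now 8. Cache: [bat(c=1) melon(c=8)]
  16. access lemon: MISS, evict bat(c=1). Cache: [lemon(c=1) melon(c=8)]
  17. access bat: MISS, evict lemon(c=1). Cache: [bat(c=1) melon(c=8)]
  18. access lemon: MISS, evict bat(c=1). Cache: [lemon(c=1) melon(c=8)]
  19. access bat: MISS, evict lemon(c=1). Cache: [bat(c=1) melon(c=8)]
  20. access bat: HIT, count now 2. Cache: [bat(c=2) melon(c=8)]
  21. access lemon: MISS, evict bat(c=2). Cache: [lemon(c=1) melon(c=8)]
  22. access lemon: HIT, count now 2. Cache: [lemon(c=2) melon(c=8)]
  23. access bat: MISS, evict lemon(c=2). Cache: [bat(c=1) melon(c=8)]
  24. access elk: MISS, evict bat(c=1). Cache: [elk(c=1) melon(c=8)]
  25. access bat: MISS, evict elk(c=1). Cache: [bat(c=1) melon(c=8)]
  26. access melon: HIT, count now 9. Cache: [bat(c=1) melon(c=9)]
  27. access elk: MISS, evict bat(c=1). Cache: [elk(c=1) melon(c=9)]
  28. access elk: HIT, count now 2. Cache: [elk(c=2) melon(c=9)]
  29. access bat: MISS, evict elk(c=2). Cache: [bat(c=1) melon(c=9)]
  30. access elk: MISS, evict bat(c=1). Cache: [elk(c=1) melon(c=9)]
Total: 15 hits, 15 misses, 13 evictions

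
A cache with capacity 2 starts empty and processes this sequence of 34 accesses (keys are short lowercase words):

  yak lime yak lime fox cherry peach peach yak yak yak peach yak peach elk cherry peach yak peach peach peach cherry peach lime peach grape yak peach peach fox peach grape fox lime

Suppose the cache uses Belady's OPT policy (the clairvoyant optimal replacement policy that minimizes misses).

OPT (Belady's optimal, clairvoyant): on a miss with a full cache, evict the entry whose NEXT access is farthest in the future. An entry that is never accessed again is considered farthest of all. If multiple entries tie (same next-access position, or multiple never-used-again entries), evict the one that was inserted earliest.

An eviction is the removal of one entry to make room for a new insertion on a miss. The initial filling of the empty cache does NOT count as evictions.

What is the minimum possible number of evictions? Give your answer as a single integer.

OPT (Belady) simulation (capacity=2):
  1. access yak: MISS. Cache: [yak]
  2. access lime: MISS. Cache: [yak lime]
  3. access yak: HIT. Next use of yak: step 9. Cache: [yak lime]
  4. access lime: HIT. Next use of lime: step 24. Cache: [yak lime]
  5. access fox: MISS, evict lime (next use: step 24). Cache: [yak fox]
  6. access cherry: MISS, evict fox (next use: step 30). Cache: [yak cherry]
  7. access peach: MISS, evict cherry (next use: step 16). Cache: [yak peach]
  8. access peach: HIT. Next use of peach: step 12. Cache: [yak peach]
  9. access yak: HIT. Next use of yak: step 10. Cache: [yak peach]
  10. access yak: HIT. Next use of yak: step 11. Cache: [yak peach]
  11. access yak: HIT. Next use of yak: step 13. Cache: [yak peach]
  12. access peach: HIT. Next use of peach: step 14. Cache: [yak peach]
  13. access yak: HIT. Next use of yak: step 18. Cache: [yak peach]
  14. access peach: HIT. Next use of peach: step 17. Cache: [yak peach]
  15. access elk: MISS, evict yak (next use: step 18). Cache: [peach elk]
  16. access cherry: MISS, evict elk (next use: never). Cache: [peach cherry]
  17. access peach: HIT. Next use of peach: step 19. Cache: [peach cherry]
  18. access yak: MISS, evict cherry (next use: step 22). Cache: [peach yak]
  19. access peach: HIT. Next use of peach: step 20. Cache: [peach yak]
  20. access peach: HIT. Next use of peach: step 21. Cache: [peach yak]
  21. access peach: HIT. Next use of peach: step 23. Cache: [peach yak]
  22. access cherry: MISS, evict yak (next use: step 27). Cache: [peach cherry]
  23. access peach: HIT. Next use of peach: step 25. Cache: [peach cherry]
  24. access lime: MISS, evict cherry (next use: never). Cache: [peach lime]
  25. access peach: HIT. Next use of peach: step 28. Cache: [peach lime]
  26. access grape: MISS, evict lime (next use: step 34). Cache: [peach grape]
  27. access yak: MISS, evict grape (next use: step 32). Cache: [peach yak]
  28. access peach: HIT. Next use of peach: step 29. Cache: [peach yak]
  29. access peach: HIT. Next use of peach: step 31. Cache: [peach yak]
  30. access fox: MISS, evict yak (next use: never). Cache: [peach fox]
  31. access peach: HIT. Next use of peach: never. Cache: [peach fox]
  32. access grape: MISS, evict peach (next use: never). Cache: [fox grape]
  33. access fox: HIT. Next use of fox: never. Cache: [fox grape]
  34. access lime: MISS, evict fox (next use: never). Cache: [grape lime]
Total: 19 hits, 15 misses, 13 evictions

Answer: 13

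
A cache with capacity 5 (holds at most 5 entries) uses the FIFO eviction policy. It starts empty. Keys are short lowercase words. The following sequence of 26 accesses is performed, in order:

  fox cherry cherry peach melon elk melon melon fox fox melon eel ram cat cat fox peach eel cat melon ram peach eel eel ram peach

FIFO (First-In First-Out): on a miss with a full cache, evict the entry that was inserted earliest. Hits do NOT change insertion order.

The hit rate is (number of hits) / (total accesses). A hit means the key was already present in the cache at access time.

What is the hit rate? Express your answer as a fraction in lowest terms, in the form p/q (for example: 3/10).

Answer: 1/2

Derivation:
FIFO simulation (capacity=5):
  1. access fox: MISS. Cache (old->new): [fox]
  2. access cherry: MISS. Cache (old->new): [fox cherry]
  3. access cherry: HIT. Cache (old->new): [fox cherry]
  4. access peach: MISS. Cache (old->new): [fox cherry peach]
  5. access melon: MISS. Cache (old->new): [fox cherry peach melon]
  6. access elk: MISS. Cache (old->new): [fox cherry peach melon elk]
  7. access melon: HIT. Cache (old->new): [fox cherry peach melon elk]
  8. access melon: HIT. Cache (old->new): [fox cherry peach melon elk]
  9. access fox: HIT. Cache (old->new): [fox cherry peach melon elk]
  10. access fox: HIT. Cache (old->new): [fox cherry peach melon elk]
  11. access melon: HIT. Cache (old->new): [fox cherry peach melon elk]
  12. access eel: MISS, evict fox. Cache (old->new): [cherry peach melon elk eel]
  13. access ram: MISS, evict cherry. Cache (old->new): [peach melon elk eel ram]
  14. access cat: MISS, evict peach. Cache (old->new): [melon elk eel ram cat]
  15. access cat: HIT. Cache (old->new): [melon elk eel ram cat]
  16. access fox: MISS, evict melon. Cache (old->new): [elk eel ram cat fox]
  17. access peach: MISS, evict elk. Cache (old->new): [eel ram cat fox peach]
  18. access eel: HIT. Cache (old->new): [eel ram cat fox peach]
  19. access cat: HIT. Cache (old->new): [eel ram cat fox peach]
  20. access melon: MISS, evict eel. Cache (old->new): [ram cat fox peach melon]
  21. access ram: HIT. Cache (old->new): [ram cat fox peach melon]
  22. access peach: HIT. Cache (old->new): [ram cat fox peach melon]
  23. access eel: MISS, evict ram. Cache (old->new): [cat fox peach melon eel]
  24. access eel: HIT. Cache (old->new): [cat fox peach melon eel]
  25. access ram: MISS, evict cat. Cache (old->new): [fox peach melon eel ram]
  26. access peach: HIT. Cache (old->new): [fox peach melon eel ram]
Total: 13 hits, 13 misses, 8 evictions

Hit rate = 13/26 = 1/2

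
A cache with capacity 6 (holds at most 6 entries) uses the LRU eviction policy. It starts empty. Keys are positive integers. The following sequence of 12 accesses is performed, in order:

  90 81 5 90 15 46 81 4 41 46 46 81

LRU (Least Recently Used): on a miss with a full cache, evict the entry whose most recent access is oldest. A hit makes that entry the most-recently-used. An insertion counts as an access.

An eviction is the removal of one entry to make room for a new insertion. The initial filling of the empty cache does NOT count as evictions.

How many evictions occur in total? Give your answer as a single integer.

LRU simulation (capacity=6):
  1. access 90: MISS. Cache (LRU->MRU): [90]
  2. access 81: MISS. Cache (LRU->MRU): [90 81]
  3. access 5: MISS. Cache (LRU->MRU): [90 81 5]
  4. access 90: HIT. Cache (LRU->MRU): [81 5 90]
  5. access 15: MISS. Cache (LRU->MRU): [81 5 90 15]
  6. access 46: MISS. Cache (LRU->MRU): [81 5 90 15 46]
  7. access 81: HIT. Cache (LRU->MRU): [5 90 15 46 81]
  8. access 4: MISS. Cache (LRU->MRU): [5 90 15 46 81 4]
  9. access 41: MISS, evict 5. Cache (LRU->MRU): [90 15 46 81 4 41]
  10. access 46: HIT. Cache (LRU->MRU): [90 15 81 4 41 46]
  11. access 46: HIT. Cache (LRU->MRU): [90 15 81 4 41 46]
  12. access 81: HIT. Cache (LRU->MRU): [90 15 4 41 46 81]
Total: 5 hits, 7 misses, 1 evictions

Answer: 1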